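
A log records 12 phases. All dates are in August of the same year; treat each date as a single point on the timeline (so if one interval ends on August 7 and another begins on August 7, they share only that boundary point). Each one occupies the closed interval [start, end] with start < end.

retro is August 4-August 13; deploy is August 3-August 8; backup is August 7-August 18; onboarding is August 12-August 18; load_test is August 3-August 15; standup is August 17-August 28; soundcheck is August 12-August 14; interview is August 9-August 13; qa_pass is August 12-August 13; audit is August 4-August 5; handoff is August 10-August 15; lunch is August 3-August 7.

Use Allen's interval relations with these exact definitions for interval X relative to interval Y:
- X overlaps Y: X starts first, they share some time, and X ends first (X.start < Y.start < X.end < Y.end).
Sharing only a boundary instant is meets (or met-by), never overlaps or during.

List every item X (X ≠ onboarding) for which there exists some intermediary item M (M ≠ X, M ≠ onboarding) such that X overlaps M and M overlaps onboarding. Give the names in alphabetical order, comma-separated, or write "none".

Target onboarding = [August 12, August 18].
Intermediaries M with M overlaps onboarding: handoff, interview, load_test, retro.
Via handoff — items with X overlaps handoff: interview, retro.
Via interview — items with X overlaps interview: none.
Via load_test — items with X overlaps load_test: none.
Via retro — items with X overlaps retro: deploy, lunch.
Union: deploy, interview, lunch, retro.

deploy, interview, lunch, retro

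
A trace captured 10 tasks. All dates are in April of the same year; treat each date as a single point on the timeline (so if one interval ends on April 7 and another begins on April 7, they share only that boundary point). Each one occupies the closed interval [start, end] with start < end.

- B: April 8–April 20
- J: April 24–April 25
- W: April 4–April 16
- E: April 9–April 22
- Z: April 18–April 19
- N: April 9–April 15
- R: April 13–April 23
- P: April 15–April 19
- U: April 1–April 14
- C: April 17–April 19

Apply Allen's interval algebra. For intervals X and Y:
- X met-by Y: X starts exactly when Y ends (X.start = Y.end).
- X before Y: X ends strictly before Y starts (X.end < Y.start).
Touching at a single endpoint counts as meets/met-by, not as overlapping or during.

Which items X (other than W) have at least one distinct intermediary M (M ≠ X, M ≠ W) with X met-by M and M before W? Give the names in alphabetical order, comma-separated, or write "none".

none

Target W = [April 4, April 16].
Intermediaries M with M before W: none.
Union: none.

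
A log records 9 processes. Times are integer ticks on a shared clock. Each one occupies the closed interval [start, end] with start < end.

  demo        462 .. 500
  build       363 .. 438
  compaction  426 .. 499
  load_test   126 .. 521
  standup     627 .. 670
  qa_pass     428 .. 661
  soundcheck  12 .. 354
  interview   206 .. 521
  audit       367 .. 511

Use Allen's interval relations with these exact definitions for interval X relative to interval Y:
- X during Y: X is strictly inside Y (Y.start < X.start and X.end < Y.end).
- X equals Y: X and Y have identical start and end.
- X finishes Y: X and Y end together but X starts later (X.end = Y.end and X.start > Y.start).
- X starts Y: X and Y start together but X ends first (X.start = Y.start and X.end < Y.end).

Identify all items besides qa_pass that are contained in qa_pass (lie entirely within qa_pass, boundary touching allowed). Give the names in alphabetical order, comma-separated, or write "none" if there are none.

Target qa_pass = [428, 661].
audit [367, 511] → overlaps → no.
build [363, 438] → overlaps → no.
compaction [426, 499] → overlaps → no.
demo [462, 500] → during → yes.
interview [206, 521] → overlaps → no.
load_test [126, 521] → overlaps → no.
soundcheck [12, 354] → before → no.
standup [627, 670] → overlapped-by → no.
Result: demo.

demo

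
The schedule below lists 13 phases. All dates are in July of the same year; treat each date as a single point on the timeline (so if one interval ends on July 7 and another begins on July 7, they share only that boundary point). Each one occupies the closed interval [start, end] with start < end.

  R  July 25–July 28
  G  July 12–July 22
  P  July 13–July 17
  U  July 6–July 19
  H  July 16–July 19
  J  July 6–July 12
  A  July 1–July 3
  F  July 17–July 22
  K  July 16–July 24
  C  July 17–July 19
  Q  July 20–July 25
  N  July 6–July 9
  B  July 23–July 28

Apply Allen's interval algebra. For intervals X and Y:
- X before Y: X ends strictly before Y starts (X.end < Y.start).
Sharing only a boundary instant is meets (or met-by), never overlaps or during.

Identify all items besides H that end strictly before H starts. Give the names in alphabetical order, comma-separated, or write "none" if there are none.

Target H = [July 16, July 19].
A [July 1, July 3] → before → yes.
B [July 23, July 28] → after → no.
C [July 17, July 19] → finishes → no.
F [July 17, July 22] → overlapped-by → no.
G [July 12, July 22] → contains → no.
J [July 6, July 12] → before → yes.
K [July 16, July 24] → started-by → no.
N [July 6, July 9] → before → yes.
P [July 13, July 17] → overlaps → no.
Q [July 20, July 25] → after → no.
R [July 25, July 28] → after → no.
U [July 6, July 19] → finished-by → no.
Result: A, J, N.

A, J, N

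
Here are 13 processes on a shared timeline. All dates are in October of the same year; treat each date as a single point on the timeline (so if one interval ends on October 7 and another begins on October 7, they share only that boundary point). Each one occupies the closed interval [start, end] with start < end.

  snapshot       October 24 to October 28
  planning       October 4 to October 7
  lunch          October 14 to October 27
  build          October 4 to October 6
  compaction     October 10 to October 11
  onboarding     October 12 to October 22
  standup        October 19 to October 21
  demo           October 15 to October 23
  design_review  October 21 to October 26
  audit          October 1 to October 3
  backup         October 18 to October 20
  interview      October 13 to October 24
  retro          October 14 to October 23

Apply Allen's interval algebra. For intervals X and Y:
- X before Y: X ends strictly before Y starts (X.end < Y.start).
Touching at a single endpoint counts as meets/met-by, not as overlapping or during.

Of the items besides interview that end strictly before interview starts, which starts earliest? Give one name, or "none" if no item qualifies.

Target interview = [October 13, October 24].
audit [October 1, October 3] → before → candidate.
backup [October 18, October 20] → during → excluded.
build [October 4, October 6] → before → candidate.
compaction [October 10, October 11] → before → candidate.
demo [October 15, October 23] → during → excluded.
design_review [October 21, October 26] → overlapped-by → excluded.
lunch [October 14, October 27] → overlapped-by → excluded.
onboarding [October 12, October 22] → overlaps → excluded.
planning [October 4, October 7] → before → candidate.
retro [October 14, October 23] → during → excluded.
snapshot [October 24, October 28] → met-by → excluded.
standup [October 19, October 21] → during → excluded.
Among candidates, earliest start is October 1 → audit.

audit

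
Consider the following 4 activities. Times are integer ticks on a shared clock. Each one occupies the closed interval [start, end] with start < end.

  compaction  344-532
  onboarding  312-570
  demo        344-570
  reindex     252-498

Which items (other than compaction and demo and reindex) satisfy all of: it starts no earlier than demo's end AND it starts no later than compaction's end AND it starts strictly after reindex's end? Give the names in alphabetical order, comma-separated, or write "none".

none

Conditions: its start is no earlier than demo's end (X.start >= 570) AND its start is no later than compaction's end (X.start <= 532) AND its start is strictly after reindex's end (X.start > 498).
onboarding: start 312 >= 570? ✗; start 312 <= 532? ✓; start 312 > 498? ✗ → no.
Result: none.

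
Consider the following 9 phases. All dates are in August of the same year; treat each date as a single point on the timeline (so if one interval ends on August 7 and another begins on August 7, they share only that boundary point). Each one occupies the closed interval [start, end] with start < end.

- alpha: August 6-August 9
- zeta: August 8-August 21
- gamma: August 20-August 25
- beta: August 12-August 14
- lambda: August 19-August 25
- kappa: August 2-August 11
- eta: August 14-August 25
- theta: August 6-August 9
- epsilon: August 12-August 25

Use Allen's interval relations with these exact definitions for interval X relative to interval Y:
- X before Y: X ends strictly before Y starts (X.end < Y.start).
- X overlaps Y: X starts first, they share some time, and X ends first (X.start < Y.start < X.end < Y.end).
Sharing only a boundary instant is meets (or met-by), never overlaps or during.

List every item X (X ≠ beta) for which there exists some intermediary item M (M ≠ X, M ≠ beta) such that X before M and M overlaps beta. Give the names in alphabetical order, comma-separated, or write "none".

none

Target beta = [August 12, August 14].
Intermediaries M with M overlaps beta: none.
Union: none.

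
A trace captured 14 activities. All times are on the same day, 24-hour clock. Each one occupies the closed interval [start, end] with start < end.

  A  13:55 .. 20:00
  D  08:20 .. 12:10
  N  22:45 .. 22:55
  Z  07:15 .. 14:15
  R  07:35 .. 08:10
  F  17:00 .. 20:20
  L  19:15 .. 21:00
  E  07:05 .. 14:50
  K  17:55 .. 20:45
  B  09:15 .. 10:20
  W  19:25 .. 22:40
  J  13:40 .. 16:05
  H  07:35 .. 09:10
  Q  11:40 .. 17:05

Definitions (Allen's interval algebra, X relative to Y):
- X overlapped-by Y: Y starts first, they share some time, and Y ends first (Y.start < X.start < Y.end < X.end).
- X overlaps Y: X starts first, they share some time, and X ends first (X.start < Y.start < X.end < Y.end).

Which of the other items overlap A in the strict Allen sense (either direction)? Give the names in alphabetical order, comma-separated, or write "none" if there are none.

Target A = [13:55, 20:00].
B [09:15, 10:20] → before → no.
D [08:20, 12:10] → before → no.
E [07:05, 14:50] → overlaps → yes.
F [17:00, 20:20] → overlapped-by → yes.
H [07:35, 09:10] → before → no.
J [13:40, 16:05] → overlaps → yes.
K [17:55, 20:45] → overlapped-by → yes.
L [19:15, 21:00] → overlapped-by → yes.
N [22:45, 22:55] → after → no.
Q [11:40, 17:05] → overlaps → yes.
R [07:35, 08:10] → before → no.
W [19:25, 22:40] → overlapped-by → yes.
Z [07:15, 14:15] → overlaps → yes.
Result: E, F, J, K, L, Q, W, Z.

E, F, J, K, L, Q, W, Z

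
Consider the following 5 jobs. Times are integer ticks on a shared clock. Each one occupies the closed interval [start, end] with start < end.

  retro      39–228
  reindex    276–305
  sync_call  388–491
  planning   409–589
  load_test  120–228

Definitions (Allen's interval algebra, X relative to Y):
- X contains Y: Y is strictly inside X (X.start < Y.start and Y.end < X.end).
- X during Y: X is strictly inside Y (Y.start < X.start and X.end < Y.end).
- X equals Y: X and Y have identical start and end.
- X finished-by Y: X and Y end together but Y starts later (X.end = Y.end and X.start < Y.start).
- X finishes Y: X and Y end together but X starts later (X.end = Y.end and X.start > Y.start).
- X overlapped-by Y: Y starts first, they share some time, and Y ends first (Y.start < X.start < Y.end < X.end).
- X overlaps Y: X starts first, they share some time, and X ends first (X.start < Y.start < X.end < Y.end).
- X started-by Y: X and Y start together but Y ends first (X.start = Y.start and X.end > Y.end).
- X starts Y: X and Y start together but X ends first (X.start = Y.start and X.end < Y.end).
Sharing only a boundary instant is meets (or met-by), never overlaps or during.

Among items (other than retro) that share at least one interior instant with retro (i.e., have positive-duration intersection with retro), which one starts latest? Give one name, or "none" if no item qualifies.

Target retro = [39, 228].
load_test [120, 228] → finishes → candidate.
planning [409, 589] → after → excluded.
reindex [276, 305] → after → excluded.
sync_call [388, 491] → after → excluded.
Among candidates, latest start is 120 → load_test.

load_test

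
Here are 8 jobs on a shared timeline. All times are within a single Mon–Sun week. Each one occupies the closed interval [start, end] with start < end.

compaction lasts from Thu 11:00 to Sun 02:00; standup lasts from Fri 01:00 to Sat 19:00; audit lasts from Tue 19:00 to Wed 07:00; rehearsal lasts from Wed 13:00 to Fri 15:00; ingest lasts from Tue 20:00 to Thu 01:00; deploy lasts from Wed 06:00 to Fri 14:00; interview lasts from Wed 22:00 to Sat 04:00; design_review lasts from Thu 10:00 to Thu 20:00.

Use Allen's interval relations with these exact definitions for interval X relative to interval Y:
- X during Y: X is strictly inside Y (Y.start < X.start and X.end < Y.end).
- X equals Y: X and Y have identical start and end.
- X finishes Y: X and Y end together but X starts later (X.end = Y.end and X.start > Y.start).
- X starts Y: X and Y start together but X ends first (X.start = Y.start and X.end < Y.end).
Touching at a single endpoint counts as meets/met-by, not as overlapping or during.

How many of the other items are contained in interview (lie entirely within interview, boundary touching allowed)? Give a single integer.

Target interview = [Wed 22:00, Sat 04:00].
audit [Tue 19:00, Wed 07:00] → before → no.
compaction [Thu 11:00, Sun 02:00] → overlapped-by → no.
deploy [Wed 06:00, Fri 14:00] → overlaps → no.
design_review [Thu 10:00, Thu 20:00] → during → counts.
ingest [Tue 20:00, Thu 01:00] → overlaps → no.
rehearsal [Wed 13:00, Fri 15:00] → overlaps → no.
standup [Fri 01:00, Sat 19:00] → overlapped-by → no.
Total: 1.

1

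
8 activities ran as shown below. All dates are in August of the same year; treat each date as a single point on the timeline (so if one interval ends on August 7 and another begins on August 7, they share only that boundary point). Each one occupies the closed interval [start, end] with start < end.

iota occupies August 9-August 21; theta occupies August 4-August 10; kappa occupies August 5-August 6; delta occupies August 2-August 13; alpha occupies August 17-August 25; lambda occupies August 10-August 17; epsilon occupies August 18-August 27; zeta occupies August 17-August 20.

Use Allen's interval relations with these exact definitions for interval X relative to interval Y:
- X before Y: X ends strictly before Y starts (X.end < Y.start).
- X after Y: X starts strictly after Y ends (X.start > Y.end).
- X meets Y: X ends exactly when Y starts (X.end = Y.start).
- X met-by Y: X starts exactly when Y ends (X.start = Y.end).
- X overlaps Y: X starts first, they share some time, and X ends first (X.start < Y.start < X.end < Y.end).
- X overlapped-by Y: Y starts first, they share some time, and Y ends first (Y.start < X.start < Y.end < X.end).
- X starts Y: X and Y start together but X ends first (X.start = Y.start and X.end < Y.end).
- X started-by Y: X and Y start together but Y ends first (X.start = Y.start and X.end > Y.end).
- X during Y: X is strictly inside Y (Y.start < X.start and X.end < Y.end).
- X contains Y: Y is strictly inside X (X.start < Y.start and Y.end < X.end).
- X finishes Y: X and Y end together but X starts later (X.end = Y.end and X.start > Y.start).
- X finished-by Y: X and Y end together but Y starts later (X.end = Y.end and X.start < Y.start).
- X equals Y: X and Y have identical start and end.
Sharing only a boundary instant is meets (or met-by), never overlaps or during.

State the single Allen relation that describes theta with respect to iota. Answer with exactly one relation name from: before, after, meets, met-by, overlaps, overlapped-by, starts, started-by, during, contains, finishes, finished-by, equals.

overlaps

theta = [August 4, August 10]; iota = [August 9, August 21].
Compare endpoints: theta.start < iota.start, theta.start < iota.end, theta.end > iota.start, theta.end < iota.end.
That pattern is 'overlaps'.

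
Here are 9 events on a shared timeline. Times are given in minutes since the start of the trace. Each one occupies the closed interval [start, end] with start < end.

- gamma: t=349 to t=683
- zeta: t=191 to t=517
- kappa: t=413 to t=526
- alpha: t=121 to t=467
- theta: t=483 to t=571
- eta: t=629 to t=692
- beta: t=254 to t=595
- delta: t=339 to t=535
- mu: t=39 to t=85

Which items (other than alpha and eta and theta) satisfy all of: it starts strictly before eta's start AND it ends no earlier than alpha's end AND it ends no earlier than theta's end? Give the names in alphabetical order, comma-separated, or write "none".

beta, gamma

Conditions: its start is strictly before eta's start (X.start < t=629) AND its end is no earlier than alpha's end (X.end >= t=467) AND its end is no earlier than theta's end (X.end >= t=571).
beta: start t=254 < t=629? ✓; end t=595 >= t=467? ✓; end t=595 >= t=571? ✓ → yes.
delta: start t=339 < t=629? ✓; end t=535 >= t=467? ✓; end t=535 >= t=571? ✗ → no.
gamma: start t=349 < t=629? ✓; end t=683 >= t=467? ✓; end t=683 >= t=571? ✓ → yes.
kappa: start t=413 < t=629? ✓; end t=526 >= t=467? ✓; end t=526 >= t=571? ✗ → no.
mu: start t=39 < t=629? ✓; end t=85 >= t=467? ✗; end t=85 >= t=571? ✗ → no.
zeta: start t=191 < t=629? ✓; end t=517 >= t=467? ✓; end t=517 >= t=571? ✗ → no.
Result: beta, gamma.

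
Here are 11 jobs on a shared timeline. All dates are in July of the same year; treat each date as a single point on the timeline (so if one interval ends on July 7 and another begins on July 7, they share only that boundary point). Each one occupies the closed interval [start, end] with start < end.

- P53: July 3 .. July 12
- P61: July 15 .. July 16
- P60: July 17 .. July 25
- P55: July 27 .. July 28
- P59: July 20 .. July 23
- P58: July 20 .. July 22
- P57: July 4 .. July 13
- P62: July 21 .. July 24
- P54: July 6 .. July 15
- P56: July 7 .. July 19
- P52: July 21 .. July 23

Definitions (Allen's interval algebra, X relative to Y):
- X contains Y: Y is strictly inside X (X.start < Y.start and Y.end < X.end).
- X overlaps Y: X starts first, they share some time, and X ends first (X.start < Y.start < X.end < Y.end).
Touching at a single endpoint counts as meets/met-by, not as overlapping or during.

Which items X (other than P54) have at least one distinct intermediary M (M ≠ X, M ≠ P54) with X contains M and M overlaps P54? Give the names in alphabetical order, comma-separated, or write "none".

none

Target P54 = [July 6, July 15].
Intermediaries M with M overlaps P54: P53, P57.
Via P53 — items with X contains P53: none.
Via P57 — items with X contains P57: none.
Union: none.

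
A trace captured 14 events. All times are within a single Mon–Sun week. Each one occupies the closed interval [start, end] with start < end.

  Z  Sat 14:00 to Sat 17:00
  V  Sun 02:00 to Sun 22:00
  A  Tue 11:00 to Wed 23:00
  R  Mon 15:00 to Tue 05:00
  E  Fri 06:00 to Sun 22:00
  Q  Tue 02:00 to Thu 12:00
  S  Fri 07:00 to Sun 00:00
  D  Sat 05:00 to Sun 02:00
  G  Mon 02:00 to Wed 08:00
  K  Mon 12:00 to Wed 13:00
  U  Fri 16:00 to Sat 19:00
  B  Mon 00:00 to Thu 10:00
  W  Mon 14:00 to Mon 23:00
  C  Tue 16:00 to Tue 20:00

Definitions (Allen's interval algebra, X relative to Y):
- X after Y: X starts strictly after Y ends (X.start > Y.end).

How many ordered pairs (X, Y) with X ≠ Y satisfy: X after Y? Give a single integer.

56

Checking all 182 ordered pairs for relation 'after'; matching pairs in alphabetical order:
(A, R): A after R ✓
(A, W): A after W ✓
(C, R): C after R ✓
(C, W): C after W ✓
(D, A): D after A ✓
(D, B): D after B ✓
(D, C): D after C ✓
(D, G): D after G ✓
(D, K): D after K ✓
(D, Q): D after Q ✓
(D, R): D after R ✓
(D, W): D after W ✓
(E, A): E after A ✓
(E, B): E after B ✓
(E, C): E after C ✓
(E, G): E after G ✓
(E, K): E after K ✓
(E, Q): E after Q ✓
(E, R): E after R ✓
(E, W): E after W ✓
(Q, W): Q after W ✓
(S, A): S after A ✓
(S, B): S after B ✓
(S, C): S after C ✓
... plus 32 further pairs not listed.
Count: 56.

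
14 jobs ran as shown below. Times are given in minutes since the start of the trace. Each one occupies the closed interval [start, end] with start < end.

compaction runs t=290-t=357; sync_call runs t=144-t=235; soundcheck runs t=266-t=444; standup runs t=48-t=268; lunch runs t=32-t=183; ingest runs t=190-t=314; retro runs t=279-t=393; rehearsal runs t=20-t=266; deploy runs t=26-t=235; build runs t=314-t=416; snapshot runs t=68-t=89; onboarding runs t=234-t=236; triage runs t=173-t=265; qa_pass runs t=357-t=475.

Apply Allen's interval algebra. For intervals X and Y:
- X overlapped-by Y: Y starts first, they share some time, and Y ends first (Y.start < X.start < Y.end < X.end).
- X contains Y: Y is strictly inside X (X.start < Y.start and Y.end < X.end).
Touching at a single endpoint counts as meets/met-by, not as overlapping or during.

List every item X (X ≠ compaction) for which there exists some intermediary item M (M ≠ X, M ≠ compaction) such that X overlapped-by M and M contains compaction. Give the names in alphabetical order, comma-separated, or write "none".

Target compaction = [t=290, t=357].
Intermediaries M with M contains compaction: retro, soundcheck.
Via retro — items with X overlapped-by retro: build, qa_pass.
Via soundcheck — items with X overlapped-by soundcheck: qa_pass.
Union: build, qa_pass.

build, qa_pass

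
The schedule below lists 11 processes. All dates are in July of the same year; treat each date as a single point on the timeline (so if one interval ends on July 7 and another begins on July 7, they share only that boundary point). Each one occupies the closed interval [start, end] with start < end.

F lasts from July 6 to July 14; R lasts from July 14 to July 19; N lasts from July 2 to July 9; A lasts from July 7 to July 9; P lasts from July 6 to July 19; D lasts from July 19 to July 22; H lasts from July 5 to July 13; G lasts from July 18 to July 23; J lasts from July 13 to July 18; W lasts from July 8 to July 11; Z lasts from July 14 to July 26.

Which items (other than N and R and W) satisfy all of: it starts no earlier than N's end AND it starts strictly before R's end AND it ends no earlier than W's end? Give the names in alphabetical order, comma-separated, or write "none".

G, J, Z

Conditions: its start is no earlier than N's end (X.start >= July 9) AND its start is strictly before R's end (X.start < July 19) AND its end is no earlier than W's end (X.end >= July 11).
A: start July 7 >= July 9? ✗; start July 7 < July 19? ✓; end July 9 >= July 11? ✗ → no.
D: start July 19 >= July 9? ✓; start July 19 < July 19? ✗; end July 22 >= July 11? ✓ → no.
F: start July 6 >= July 9? ✗; start July 6 < July 19? ✓; end July 14 >= July 11? ✓ → no.
G: start July 18 >= July 9? ✓; start July 18 < July 19? ✓; end July 23 >= July 11? ✓ → yes.
H: start July 5 >= July 9? ✗; start July 5 < July 19? ✓; end July 13 >= July 11? ✓ → no.
J: start July 13 >= July 9? ✓; start July 13 < July 19? ✓; end July 18 >= July 11? ✓ → yes.
P: start July 6 >= July 9? ✗; start July 6 < July 19? ✓; end July 19 >= July 11? ✓ → no.
Z: start July 14 >= July 9? ✓; start July 14 < July 19? ✓; end July 26 >= July 11? ✓ → yes.
Result: G, J, Z.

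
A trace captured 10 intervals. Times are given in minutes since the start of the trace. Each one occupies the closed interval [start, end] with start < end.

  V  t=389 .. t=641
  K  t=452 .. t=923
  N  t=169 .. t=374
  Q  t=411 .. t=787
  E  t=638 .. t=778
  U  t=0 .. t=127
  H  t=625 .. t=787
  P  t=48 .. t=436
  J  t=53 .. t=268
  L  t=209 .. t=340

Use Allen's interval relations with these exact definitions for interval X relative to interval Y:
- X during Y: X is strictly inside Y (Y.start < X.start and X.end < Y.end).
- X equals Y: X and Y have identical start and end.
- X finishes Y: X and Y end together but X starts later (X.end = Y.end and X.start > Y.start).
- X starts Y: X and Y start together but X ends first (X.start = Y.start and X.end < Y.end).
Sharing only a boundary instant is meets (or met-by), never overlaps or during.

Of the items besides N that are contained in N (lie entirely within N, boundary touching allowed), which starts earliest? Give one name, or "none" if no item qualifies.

Target N = [t=169, t=374].
E [t=638, t=778] → after → excluded.
H [t=625, t=787] → after → excluded.
J [t=53, t=268] → overlaps → excluded.
K [t=452, t=923] → after → excluded.
L [t=209, t=340] → during → candidate.
P [t=48, t=436] → contains → excluded.
Q [t=411, t=787] → after → excluded.
U [t=0, t=127] → before → excluded.
V [t=389, t=641] → after → excluded.
Among candidates, earliest start is t=209 → L.

L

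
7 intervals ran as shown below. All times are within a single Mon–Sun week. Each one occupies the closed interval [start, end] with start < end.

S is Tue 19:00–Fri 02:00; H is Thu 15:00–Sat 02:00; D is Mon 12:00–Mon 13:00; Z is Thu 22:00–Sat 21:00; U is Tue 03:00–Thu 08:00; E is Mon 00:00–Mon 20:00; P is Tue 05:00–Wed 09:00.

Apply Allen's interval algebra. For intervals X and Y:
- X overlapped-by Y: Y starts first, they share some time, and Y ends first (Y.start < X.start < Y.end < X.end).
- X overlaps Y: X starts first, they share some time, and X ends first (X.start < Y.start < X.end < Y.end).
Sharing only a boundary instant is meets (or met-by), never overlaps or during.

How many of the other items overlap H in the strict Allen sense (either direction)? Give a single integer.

Target H = [Thu 15:00, Sat 02:00].
D [Mon 12:00, Mon 13:00] → before → no.
E [Mon 00:00, Mon 20:00] → before → no.
P [Tue 05:00, Wed 09:00] → before → no.
S [Tue 19:00, Fri 02:00] → overlaps → counts.
U [Tue 03:00, Thu 08:00] → before → no.
Z [Thu 22:00, Sat 21:00] → overlapped-by → counts.
Total: 2.

2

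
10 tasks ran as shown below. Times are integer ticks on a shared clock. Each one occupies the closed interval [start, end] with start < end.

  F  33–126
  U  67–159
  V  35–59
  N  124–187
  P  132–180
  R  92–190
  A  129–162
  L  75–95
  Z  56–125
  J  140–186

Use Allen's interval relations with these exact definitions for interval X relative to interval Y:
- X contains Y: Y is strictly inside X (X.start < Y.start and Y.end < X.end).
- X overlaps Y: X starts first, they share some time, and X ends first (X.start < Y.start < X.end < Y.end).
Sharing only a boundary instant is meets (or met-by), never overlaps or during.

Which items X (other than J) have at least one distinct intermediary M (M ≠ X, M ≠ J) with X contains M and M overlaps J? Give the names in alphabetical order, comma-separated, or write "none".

N, R

Target J = [140, 186].
Intermediaries M with M overlaps J: A, P, U.
Via A — items with X contains A: N, R.
Via P — items with X contains P: N, R.
Via U — items with X contains U: none.
Union: N, R.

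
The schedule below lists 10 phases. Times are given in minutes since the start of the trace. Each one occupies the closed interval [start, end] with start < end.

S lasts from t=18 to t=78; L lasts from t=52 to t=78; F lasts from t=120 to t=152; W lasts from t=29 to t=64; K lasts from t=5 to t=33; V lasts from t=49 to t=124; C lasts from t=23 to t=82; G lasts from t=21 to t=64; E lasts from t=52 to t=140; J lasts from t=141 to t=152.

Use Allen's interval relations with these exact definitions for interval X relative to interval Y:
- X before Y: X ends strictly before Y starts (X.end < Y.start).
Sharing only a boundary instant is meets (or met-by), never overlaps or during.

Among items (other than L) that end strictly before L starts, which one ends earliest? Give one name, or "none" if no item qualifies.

K

Target L = [t=52, t=78].
C [t=23, t=82] → contains → excluded.
E [t=52, t=140] → started-by → excluded.
F [t=120, t=152] → after → excluded.
G [t=21, t=64] → overlaps → excluded.
J [t=141, t=152] → after → excluded.
K [t=5, t=33] → before → candidate.
S [t=18, t=78] → finished-by → excluded.
V [t=49, t=124] → contains → excluded.
W [t=29, t=64] → overlaps → excluded.
Among candidates, earliest end is t=33 → K.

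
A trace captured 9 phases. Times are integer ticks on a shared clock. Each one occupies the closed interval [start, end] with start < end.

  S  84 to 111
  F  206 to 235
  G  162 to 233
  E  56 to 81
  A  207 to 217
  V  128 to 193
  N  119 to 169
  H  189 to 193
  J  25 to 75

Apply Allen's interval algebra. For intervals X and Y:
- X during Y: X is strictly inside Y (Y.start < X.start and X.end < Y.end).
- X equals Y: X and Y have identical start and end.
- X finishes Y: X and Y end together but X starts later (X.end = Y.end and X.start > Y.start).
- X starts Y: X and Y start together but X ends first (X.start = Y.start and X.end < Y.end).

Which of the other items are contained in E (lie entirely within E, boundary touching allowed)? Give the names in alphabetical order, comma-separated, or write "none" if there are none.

none

Target E = [56, 81].
A [207, 217] → after → no.
F [206, 235] → after → no.
G [162, 233] → after → no.
H [189, 193] → after → no.
J [25, 75] → overlaps → no.
N [119, 169] → after → no.
S [84, 111] → after → no.
V [128, 193] → after → no.
Result: none.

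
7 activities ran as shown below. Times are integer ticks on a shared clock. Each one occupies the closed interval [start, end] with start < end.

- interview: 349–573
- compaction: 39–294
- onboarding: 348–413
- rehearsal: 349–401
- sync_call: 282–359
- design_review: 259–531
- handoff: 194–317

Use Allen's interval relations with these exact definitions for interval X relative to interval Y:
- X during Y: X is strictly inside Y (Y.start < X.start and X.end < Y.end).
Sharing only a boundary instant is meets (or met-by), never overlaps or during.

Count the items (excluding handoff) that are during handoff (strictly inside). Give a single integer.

Target handoff = [194, 317].
compaction [39, 294] → overlaps → no.
design_review [259, 531] → overlapped-by → no.
interview [349, 573] → after → no.
onboarding [348, 413] → after → no.
rehearsal [349, 401] → after → no.
sync_call [282, 359] → overlapped-by → no.
Total: 0.

0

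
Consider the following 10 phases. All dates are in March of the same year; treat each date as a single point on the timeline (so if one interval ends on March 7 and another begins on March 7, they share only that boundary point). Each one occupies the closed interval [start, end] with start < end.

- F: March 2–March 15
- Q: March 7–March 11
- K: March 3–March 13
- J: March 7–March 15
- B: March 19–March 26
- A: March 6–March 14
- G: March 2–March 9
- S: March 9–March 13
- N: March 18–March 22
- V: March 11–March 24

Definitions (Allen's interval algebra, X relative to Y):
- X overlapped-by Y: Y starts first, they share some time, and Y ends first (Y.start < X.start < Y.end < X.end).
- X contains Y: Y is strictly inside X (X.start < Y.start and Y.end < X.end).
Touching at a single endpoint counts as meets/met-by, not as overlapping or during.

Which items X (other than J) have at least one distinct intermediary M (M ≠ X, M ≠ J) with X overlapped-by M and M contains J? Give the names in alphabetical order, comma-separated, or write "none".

none

Target J = [March 7, March 15].
Intermediaries M with M contains J: none.
Union: none.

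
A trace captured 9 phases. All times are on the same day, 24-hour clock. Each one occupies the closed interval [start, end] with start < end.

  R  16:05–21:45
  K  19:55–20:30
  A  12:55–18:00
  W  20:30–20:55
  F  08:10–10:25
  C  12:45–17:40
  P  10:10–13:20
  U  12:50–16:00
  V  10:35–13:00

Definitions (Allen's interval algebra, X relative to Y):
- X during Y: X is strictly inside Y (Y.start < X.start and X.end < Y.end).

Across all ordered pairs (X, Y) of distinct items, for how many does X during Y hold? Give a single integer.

Checking all 72 ordered pairs for relation 'during'; matching pairs in alphabetical order:
(K, R): K during R ✓
(U, C): U during C ✓
(V, P): V during P ✓
(W, R): W during R ✓
Count: 4.

4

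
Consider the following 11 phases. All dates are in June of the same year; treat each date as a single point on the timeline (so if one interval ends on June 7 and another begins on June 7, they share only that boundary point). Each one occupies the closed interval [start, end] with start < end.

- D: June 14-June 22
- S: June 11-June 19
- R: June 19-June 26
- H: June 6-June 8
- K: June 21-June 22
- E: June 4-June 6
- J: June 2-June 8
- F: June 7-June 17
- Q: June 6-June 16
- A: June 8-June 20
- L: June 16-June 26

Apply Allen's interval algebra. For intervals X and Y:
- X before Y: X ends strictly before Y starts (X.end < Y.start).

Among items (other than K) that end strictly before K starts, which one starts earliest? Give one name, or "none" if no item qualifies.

J

Target K = [June 21, June 22].
A [June 8, June 20] → before → candidate.
D [June 14, June 22] → finished-by → excluded.
E [June 4, June 6] → before → candidate.
F [June 7, June 17] → before → candidate.
H [June 6, June 8] → before → candidate.
J [June 2, June 8] → before → candidate.
L [June 16, June 26] → contains → excluded.
Q [June 6, June 16] → before → candidate.
R [June 19, June 26] → contains → excluded.
S [June 11, June 19] → before → candidate.
Among candidates, earliest start is June 2 → J.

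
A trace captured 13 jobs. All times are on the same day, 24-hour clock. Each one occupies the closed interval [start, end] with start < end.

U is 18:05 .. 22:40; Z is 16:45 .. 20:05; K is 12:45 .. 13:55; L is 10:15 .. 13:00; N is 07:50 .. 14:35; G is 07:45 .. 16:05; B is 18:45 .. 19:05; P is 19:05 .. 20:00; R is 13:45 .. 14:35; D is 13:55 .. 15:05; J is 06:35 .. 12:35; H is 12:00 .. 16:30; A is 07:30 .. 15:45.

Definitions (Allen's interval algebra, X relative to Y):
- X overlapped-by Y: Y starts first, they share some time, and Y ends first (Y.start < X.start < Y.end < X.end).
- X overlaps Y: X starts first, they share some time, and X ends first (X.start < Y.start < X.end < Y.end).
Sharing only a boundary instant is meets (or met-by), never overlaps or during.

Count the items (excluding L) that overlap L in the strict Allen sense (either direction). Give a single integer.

Target L = [10:15, 13:00].
A [07:30, 15:45] → contains → no.
B [18:45, 19:05] → after → no.
D [13:55, 15:05] → after → no.
G [07:45, 16:05] → contains → no.
H [12:00, 16:30] → overlapped-by → counts.
J [06:35, 12:35] → overlaps → counts.
K [12:45, 13:55] → overlapped-by → counts.
N [07:50, 14:35] → contains → no.
P [19:05, 20:00] → after → no.
R [13:45, 14:35] → after → no.
U [18:05, 22:40] → after → no.
Z [16:45, 20:05] → after → no.
Total: 3.

3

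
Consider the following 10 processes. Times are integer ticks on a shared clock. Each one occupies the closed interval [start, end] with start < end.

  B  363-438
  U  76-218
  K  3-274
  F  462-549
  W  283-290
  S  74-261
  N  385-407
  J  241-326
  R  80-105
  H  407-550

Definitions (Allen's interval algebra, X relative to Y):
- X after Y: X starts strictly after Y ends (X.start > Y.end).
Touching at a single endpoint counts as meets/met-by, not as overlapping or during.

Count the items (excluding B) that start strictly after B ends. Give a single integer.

Target B = [363, 438].
F [462, 549] → after → counts.
H [407, 550] → overlapped-by → no.
J [241, 326] → before → no.
K [3, 274] → before → no.
N [385, 407] → during → no.
R [80, 105] → before → no.
S [74, 261] → before → no.
U [76, 218] → before → no.
W [283, 290] → before → no.
Total: 1.

1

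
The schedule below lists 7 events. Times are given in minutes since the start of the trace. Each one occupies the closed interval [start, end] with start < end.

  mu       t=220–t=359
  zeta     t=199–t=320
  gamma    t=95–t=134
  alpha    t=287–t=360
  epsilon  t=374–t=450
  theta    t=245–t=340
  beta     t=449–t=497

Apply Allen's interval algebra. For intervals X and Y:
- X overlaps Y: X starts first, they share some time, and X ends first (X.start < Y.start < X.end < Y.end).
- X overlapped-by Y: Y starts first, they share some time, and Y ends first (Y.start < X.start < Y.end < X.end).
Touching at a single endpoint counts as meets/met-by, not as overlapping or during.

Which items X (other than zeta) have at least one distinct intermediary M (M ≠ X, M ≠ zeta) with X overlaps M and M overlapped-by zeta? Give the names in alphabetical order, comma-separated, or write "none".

mu, theta

Target zeta = [t=199, t=320].
Intermediaries M with M overlapped-by zeta: alpha, mu, theta.
Via alpha — items with X overlaps alpha: mu, theta.
Via mu — items with X overlaps mu: none.
Via theta — items with X overlaps theta: none.
Union: mu, theta.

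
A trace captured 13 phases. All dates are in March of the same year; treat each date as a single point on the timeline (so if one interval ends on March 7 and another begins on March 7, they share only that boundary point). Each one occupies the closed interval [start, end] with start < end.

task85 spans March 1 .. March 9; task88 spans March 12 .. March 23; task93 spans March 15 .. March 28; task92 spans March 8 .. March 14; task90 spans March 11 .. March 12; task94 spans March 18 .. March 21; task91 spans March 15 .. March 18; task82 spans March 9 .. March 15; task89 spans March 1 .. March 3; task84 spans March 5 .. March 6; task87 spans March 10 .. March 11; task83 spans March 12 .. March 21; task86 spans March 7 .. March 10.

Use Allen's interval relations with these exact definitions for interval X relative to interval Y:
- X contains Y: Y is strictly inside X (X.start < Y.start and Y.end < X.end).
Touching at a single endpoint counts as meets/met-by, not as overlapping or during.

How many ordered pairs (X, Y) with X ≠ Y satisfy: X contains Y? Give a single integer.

Checking all 156 ordered pairs for relation 'contains'; matching pairs in alphabetical order:
(task82, task87): task82 contains task87 ✓
(task82, task90): task82 contains task90 ✓
(task83, task91): task83 contains task91 ✓
(task85, task84): task85 contains task84 ✓
(task88, task91): task88 contains task91 ✓
(task88, task94): task88 contains task94 ✓
(task92, task87): task92 contains task87 ✓
(task92, task90): task92 contains task90 ✓
(task93, task94): task93 contains task94 ✓
Count: 9.

9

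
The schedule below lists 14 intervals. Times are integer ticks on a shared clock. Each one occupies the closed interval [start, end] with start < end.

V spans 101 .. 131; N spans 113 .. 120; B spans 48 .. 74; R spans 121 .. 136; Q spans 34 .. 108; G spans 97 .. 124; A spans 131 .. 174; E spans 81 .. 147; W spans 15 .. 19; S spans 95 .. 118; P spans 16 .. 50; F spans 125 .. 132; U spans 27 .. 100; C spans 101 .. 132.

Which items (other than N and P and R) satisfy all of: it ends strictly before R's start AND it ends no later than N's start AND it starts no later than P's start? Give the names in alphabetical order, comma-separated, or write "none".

Conditions: its end is strictly before R's start (X.end < 121) AND its end is no later than N's start (X.end <= 113) AND its start is no later than P's start (X.start <= 16).
A: end 174 < 121? ✗; end 174 <= 113? ✗; start 131 <= 16? ✗ → no.
B: end 74 < 121? ✓; end 74 <= 113? ✓; start 48 <= 16? ✗ → no.
C: end 132 < 121? ✗; end 132 <= 113? ✗; start 101 <= 16? ✗ → no.
E: end 147 < 121? ✗; end 147 <= 113? ✗; start 81 <= 16? ✗ → no.
F: end 132 < 121? ✗; end 132 <= 113? ✗; start 125 <= 16? ✗ → no.
G: end 124 < 121? ✗; end 124 <= 113? ✗; start 97 <= 16? ✗ → no.
Q: end 108 < 121? ✓; end 108 <= 113? ✓; start 34 <= 16? ✗ → no.
S: end 118 < 121? ✓; end 118 <= 113? ✗; start 95 <= 16? ✗ → no.
U: end 100 < 121? ✓; end 100 <= 113? ✓; start 27 <= 16? ✗ → no.
V: end 131 < 121? ✗; end 131 <= 113? ✗; start 101 <= 16? ✗ → no.
W: end 19 < 121? ✓; end 19 <= 113? ✓; start 15 <= 16? ✓ → yes.
Result: W.

W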